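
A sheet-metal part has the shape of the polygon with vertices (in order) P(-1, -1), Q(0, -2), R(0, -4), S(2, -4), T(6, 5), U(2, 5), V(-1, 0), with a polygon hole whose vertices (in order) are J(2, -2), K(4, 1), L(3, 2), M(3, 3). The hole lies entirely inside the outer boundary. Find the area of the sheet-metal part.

32

Outer boundary:
Apply the surveyor's formula: 2A = Σ (x_i·y_{i+1} − x_{i+1}·y_i), indices taken mod 7.
P→Q: (-1)(-2) − (0)(-1) = 2
Q→R: (0)(-4) − (0)(-2) = 0
R→S: (0)(-4) − (2)(-4) = 8
S→T: (2)(5) − (6)(-4) = 34
T→U: (6)(5) − (2)(5) = 20
U→V: (2)(0) − (-1)(5) = 5
V→P: (-1)(-1) − (-1)(0) = 1
Σ = 70
Area = |Σ|/2 = 35.
Hole:
Σ = (10) + (5) + (3) + (-12) = 6
Area = |Σ|/2 = 3.
Net area = 35 − 3 = 32.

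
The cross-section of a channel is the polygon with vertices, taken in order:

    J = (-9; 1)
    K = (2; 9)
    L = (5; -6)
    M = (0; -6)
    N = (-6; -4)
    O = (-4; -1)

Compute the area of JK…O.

Apply Gauss's area formula: 2A = Σ (x_i·y_{i+1} − x_{i+1}·y_i), indices taken mod 6.
J→K: (-9)(9) − (2)(1) = -83
K→L: (2)(-6) − (5)(9) = -57
L→M: (5)(-6) − (0)(-6) = -30
M→N: (0)(-4) − (-6)(-6) = -36
N→O: (-6)(-1) − (-4)(-4) = -10
O→J: (-4)(1) − (-9)(-1) = -13
Σ = -229
Area = |Σ|/2 = 114.5.

114.5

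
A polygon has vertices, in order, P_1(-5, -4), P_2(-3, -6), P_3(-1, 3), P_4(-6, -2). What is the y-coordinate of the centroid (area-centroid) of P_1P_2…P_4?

-199/111

Apply the surveyor's formula. First the cross-terms c_i = x_i·y_{i+1} − x_{i+1}·y_i:
  18, -15, 20, 14  ⇒  2A = 37, A = 18.5.
Then Σ (y_i + y_{i+1})·c_i = -199, so ȳ = -199 / (6·18.5) = -199/111.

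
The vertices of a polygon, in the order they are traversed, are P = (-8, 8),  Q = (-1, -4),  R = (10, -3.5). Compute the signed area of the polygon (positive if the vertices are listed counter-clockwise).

Apply Gauss's area formula: 2A = Σ (x_i·y_{i+1} − x_{i+1}·y_i), indices taken mod 3.
Σ = (40) + (43.5) + (52) = 135.5
Signed area = Σ/2 = 67.75 (positive ⇒ counter-clockwise traversal).

67.75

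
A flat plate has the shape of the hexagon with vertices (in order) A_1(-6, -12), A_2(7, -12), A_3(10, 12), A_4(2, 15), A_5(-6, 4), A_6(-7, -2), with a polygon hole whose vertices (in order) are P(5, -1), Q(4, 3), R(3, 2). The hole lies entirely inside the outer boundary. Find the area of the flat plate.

345.5

Outer boundary:
Apply Gauss's area formula: 2A = Σ (x_i·y_{i+1} − x_{i+1}·y_i), indices taken mod 6.
Σ = (156) + (204) + (126) + (98) + (40) + (72) = 696
Area = |Σ|/2 = 348.
Hole:
Σ = (19) + (-1) + (-13) = 5
Area = |Σ|/2 = 2.5.
Net area = 348 − 2.5 = 345.5.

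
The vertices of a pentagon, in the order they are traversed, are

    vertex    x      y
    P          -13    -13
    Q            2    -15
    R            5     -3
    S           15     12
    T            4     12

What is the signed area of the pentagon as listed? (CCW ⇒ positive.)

315.5

Apply the surveyor's formula: 2A = Σ (x_i·y_{i+1} − x_{i+1}·y_i), indices taken mod 5.
Σ = (221) + (69) + (105) + (132) + (104) = 631
Signed area = Σ/2 = 315.5 (positive ⇒ counter-clockwise traversal).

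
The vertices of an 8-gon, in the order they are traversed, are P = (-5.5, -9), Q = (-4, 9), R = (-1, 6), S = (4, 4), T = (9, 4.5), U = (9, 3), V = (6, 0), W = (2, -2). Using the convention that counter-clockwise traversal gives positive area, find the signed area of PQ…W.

-109.5

Apply the shoelace (surveyor's) formula: 2A = Σ (x_i·y_{i+1} − x_{i+1}·y_i), indices taken mod 8.
Σ = (-85.5) + (-15) + (-28) + (-18) + (-13.5) + (-18) + (-12) + (-29) = -219
Signed area = Σ/2 = -109.5 (negative ⇒ clockwise traversal).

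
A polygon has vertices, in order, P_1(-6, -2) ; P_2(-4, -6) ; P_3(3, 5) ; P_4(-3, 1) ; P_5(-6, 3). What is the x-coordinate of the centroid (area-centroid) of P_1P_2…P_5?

Apply the surveyor's formula. First the cross-terms c_i = x_i·y_{i+1} − x_{i+1}·y_i:
  28, -2, 18, -3, 30  ⇒  2A = 71, A = 35.5.
Then Σ (x_i + x_{i+1})·c_i = -611, so x̄ = -611 / (6·35.5) = -611/213.

-611/213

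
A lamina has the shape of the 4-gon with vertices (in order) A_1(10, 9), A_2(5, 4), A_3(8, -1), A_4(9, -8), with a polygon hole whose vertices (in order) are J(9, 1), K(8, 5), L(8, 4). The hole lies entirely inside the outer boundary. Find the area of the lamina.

Outer boundary:
Apply the surveyor's formula: 2A = Σ (x_i·y_{i+1} − x_{i+1}·y_i), indices taken mod 4.
Cross-terms: -5, -37, -55, 161  ⇒  Σ = 64
Area = |Σ|/2 = 32.
Hole:
Cross-terms: 37, -8, -28  ⇒  Σ = 1
Area = |Σ|/2 = 0.5.
Net area = 32 − 0.5 = 31.5.

31.5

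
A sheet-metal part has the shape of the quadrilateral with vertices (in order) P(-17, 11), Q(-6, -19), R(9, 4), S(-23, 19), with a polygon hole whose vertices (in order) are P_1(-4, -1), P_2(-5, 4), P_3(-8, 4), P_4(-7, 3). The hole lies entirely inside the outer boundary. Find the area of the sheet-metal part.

Outer boundary:
Apply the surveyor's formula: 2A = Σ (x_i·y_{i+1} − x_{i+1}·y_i), indices taken mod 4.
Σ = (389) + (147) + (263) + (70) = 869
Area = |Σ|/2 = 434.5.
Hole:
Apply Gauss's area formula: 2A = Σ (x_i·y_{i+1} − x_{i+1}·y_i), indices taken mod 4.
Cross-terms: -21, 12, 4, 19  ⇒  Σ = 14
Area = |Σ|/2 = 7.
Net area = 434.5 − 7 = 427.5.

427.5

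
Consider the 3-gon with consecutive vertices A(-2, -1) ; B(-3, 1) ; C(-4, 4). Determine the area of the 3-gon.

0.5

Σ = (-5) + (-8) + (12) = -1
Area = |Σ|/2 = 0.5.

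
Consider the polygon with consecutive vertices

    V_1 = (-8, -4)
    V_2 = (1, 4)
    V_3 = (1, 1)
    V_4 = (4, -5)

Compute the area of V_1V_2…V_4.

Apply the shoelace formula: 2A = Σ (x_i·y_{i+1} − x_{i+1}·y_i), indices taken mod 4.
Σ = (-28) + (-3) + (-9) + (-56) = -96
Area = |Σ|/2 = 48.

48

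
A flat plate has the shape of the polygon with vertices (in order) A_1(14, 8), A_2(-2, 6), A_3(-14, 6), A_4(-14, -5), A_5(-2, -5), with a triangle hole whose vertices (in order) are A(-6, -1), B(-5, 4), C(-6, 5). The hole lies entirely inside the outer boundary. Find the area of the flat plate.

Outer boundary:
Apply the shoelace (surveyor's) formula: 2A = Σ (x_i·y_{i+1} − x_{i+1}·y_i), indices taken mod 5.
Cross-terms: 100, 72, 154, 60, 54  ⇒  Σ = 440
Area = |Σ|/2 = 220.
Hole:
Apply the shoelace formula: 2A = Σ (x_i·y_{i+1} − x_{i+1}·y_i), indices taken mod 3.
Cross-terms: -29, -1, 36  ⇒  Σ = 6
Area = |Σ|/2 = 3.
Net area = 220 − 3 = 217.

217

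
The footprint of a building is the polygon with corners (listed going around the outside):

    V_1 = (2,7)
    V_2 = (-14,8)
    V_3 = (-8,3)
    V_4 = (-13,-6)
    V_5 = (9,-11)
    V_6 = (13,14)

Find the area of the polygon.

Σ = (114) + (22) + (87) + (197) + (269) + (63) = 752
Area = |Σ|/2 = 376.

376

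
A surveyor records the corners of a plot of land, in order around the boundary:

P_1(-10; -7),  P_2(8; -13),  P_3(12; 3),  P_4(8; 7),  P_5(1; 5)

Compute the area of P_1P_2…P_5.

251

P_1→P_2: (-10)(-13) − (8)(-7) = 186
P_2→P_3: (8)(3) − (12)(-13) = 180
P_3→P_4: (12)(7) − (8)(3) = 60
P_4→P_5: (8)(5) − (1)(7) = 33
P_5→P_1: (1)(-7) − (-10)(5) = 43
Σ = 502
Area = |Σ|/2 = 251.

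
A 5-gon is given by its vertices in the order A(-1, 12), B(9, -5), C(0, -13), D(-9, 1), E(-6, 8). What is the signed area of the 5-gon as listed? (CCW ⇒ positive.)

-233.5

Apply the surveyor's formula: 2A = Σ (x_i·y_{i+1} − x_{i+1}·y_i), indices taken mod 5.
Cross-terms: -103, -117, -117, -66, -64  ⇒  Σ = -467
Signed area = Σ/2 = -233.5 (negative ⇒ clockwise traversal).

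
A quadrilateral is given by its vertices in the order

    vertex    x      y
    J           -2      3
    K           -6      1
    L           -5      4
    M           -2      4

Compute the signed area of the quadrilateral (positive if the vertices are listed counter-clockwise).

-6.5

Apply the shoelace (surveyor's) formula: 2A = Σ (x_i·y_{i+1} − x_{i+1}·y_i), indices taken mod 4.
Σ = (16) + (-19) + (-12) + (2) = -13
Signed area = Σ/2 = -6.5 (negative ⇒ clockwise traversal).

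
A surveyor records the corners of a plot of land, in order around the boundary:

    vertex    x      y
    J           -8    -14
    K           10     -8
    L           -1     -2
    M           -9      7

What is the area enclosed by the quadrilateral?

166.5

Apply Gauss's area formula: 2A = Σ (x_i·y_{i+1} − x_{i+1}·y_i), indices taken mod 4.
Σ = (204) + (-28) + (-25) + (182) = 333
Area = |Σ|/2 = 166.5.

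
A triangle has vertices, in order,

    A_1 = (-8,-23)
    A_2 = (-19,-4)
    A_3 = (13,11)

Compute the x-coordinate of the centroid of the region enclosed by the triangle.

-14/3

Apply the shoelace formula. First the cross-terms c_i = x_i·y_{i+1} − x_{i+1}·y_i:
  -405, -157, -211  ⇒  2A = -773, A = -386.5.
Then Σ (x_i + x_{i+1})·c_i = 10822, so x̄ = 10822 / (6·(-386.5)) = -14/3.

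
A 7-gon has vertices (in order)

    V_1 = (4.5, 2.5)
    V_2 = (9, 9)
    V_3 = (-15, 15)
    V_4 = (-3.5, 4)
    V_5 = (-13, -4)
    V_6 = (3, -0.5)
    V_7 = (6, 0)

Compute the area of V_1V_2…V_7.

191.5

Σ = (18) + (270) + (-7.5) + (66) + (18.5) + (3) + (15) = 383
Area = |Σ|/2 = 191.5.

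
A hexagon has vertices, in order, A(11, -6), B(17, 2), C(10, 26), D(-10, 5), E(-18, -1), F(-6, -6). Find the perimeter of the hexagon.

|AB| = √((6)² + (8)²) = √100 = 10
|BC| = √((-7)² + (24)²) = √625 = 25
|CD| = √((-20)² + (-21)²) = √841 = 29
|DE| = √((-8)² + (-6)²) = √100 = 10
|EF| = √((12)² + (-5)²) = √169 = 13
|FA| = √((17)² + (0)²) = √289 = 17
Perimeter = 10 + 25 + 29 + 10 + 13 + 17 = 104.

104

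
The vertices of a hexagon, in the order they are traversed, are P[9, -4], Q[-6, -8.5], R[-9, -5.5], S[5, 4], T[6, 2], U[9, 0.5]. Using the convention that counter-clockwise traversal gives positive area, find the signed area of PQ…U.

-111

Σ = (-100.5) + (-43.5) + (-8.5) + (-14) + (-15) + (-40.5) = -222
Signed area = Σ/2 = -111 (negative ⇒ clockwise traversal).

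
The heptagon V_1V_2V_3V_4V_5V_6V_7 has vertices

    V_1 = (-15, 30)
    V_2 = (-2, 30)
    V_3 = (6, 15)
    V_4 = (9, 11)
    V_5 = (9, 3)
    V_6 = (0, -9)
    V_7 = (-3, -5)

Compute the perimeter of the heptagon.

100

|V_1V_2| = √((13)² + (0)²) = √169 = 13
|V_2V_3| = √((8)² + (-15)²) = √289 = 17
|V_3V_4| = √((3)² + (-4)²) = √25 = 5
|V_4V_5| = √((0)² + (-8)²) = √64 = 8
|V_5V_6| = √((-9)² + (-12)²) = √225 = 15
|V_6V_7| = √((-3)² + (4)²) = √25 = 5
|V_7V_1| = √((-12)² + (35)²) = √1369 = 37
Perimeter = 13 + 17 + 5 + 8 + 15 + 5 + 37 = 100.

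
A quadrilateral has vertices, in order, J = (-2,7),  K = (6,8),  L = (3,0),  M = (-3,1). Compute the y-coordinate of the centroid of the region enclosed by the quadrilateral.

Apply the shoelace (surveyor's) formula. First the cross-terms c_i = x_i·y_{i+1} − x_{i+1}·y_i:
  -58, -24, 3, -19  ⇒  2A = -98, A = -49.
Then Σ (y_i + y_{i+1})·c_i = -1211, so ȳ = -1211 / (6·(-49)) = 173/42.

173/42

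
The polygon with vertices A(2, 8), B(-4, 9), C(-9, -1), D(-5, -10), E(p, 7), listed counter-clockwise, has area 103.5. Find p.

Write out the shoelace sum; only the two edges meeting at E involve p:
2·Area = [((-5)·7 − p·(-10)) + (p·8 − 2·7)] + 220
       = 18·p + 171 = 207
⇒ p = 2.

2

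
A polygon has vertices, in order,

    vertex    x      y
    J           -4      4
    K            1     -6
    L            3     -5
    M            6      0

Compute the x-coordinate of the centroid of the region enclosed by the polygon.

310/261

Apply the surveyor's formula. First the cross-terms c_i = x_i·y_{i+1} − x_{i+1}·y_i:
  20, 13, 30, 24  ⇒  2A = 87, A = 43.5.
Then Σ (x_i + x_{i+1})·c_i = 310, so x̄ = 310 / (6·43.5) = 310/261.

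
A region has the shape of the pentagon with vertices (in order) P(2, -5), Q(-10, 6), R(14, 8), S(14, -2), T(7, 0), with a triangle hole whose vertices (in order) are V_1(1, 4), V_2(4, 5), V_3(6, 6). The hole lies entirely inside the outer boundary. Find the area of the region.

181

Outer boundary:
Apply Gauss's area formula: 2A = Σ (x_i·y_{i+1} − x_{i+1}·y_i), indices taken mod 5.
Cross-terms: -38, -164, -140, 14, -35  ⇒  Σ = -363
Area = |Σ|/2 = 181.5.
Hole:
V_1→V_2: (1)(5) − (4)(4) = -11
V_2→V_3: (4)(6) − (6)(5) = -6
V_3→V_1: (6)(4) − (1)(6) = 18
Σ = 1
Area = |Σ|/2 = 0.5.
Net area = 181.5 − 0.5 = 181.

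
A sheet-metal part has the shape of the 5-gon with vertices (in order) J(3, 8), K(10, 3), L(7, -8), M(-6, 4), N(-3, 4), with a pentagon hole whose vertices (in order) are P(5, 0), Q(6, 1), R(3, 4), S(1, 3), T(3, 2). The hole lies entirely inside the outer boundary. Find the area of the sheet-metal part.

113

Outer boundary:
Apply the surveyor's formula: 2A = Σ (x_i·y_{i+1} − x_{i+1}·y_i), indices taken mod 5.
J→K: (3)(3) − (10)(8) = -71
K→L: (10)(-8) − (7)(3) = -101
L→M: (7)(4) − (-6)(-8) = -20
M→N: (-6)(4) − (-3)(4) = -12
N→J: (-3)(8) − (3)(4) = -36
Σ = -240
Area = |Σ|/2 = 120.
Hole:
Cross-terms: 5, 21, 5, -7, -10  ⇒  Σ = 14
Area = |Σ|/2 = 7.
Net area = 120 − 7 = 113.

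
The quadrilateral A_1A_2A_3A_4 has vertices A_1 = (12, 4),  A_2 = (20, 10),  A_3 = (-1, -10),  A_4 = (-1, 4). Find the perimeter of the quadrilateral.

|A_1A_2| = √((8)² + (6)²) = √100 = 10
|A_2A_3| = √((-21)² + (-20)²) = √841 = 29
|A_3A_4| = √((0)² + (14)²) = √196 = 14
|A_4A_1| = √((13)² + (0)²) = √169 = 13
Perimeter = 10 + 29 + 14 + 13 = 66.

66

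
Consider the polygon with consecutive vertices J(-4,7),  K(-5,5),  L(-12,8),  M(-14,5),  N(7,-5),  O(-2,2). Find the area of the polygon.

60

Σ = (15) + (20) + (52) + (35) + (4) + (-6) = 120
Area = |Σ|/2 = 60.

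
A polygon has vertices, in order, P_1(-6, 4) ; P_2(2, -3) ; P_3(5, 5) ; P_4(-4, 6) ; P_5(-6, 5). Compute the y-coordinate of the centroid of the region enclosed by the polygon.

280/107

Apply the surveyor's formula. First the cross-terms c_i = x_i·y_{i+1} − x_{i+1}·y_i:
  10, 25, 50, 16, 6  ⇒  2A = 107, A = 53.5.
Then Σ (y_i + y_{i+1})·c_i = 840, so ȳ = 840 / (6·53.5) = 280/107.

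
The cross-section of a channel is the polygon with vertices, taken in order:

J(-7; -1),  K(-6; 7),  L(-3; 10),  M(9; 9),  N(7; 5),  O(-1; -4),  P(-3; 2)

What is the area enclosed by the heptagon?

Apply the surveyor's formula: 2A = Σ (x_i·y_{i+1} − x_{i+1}·y_i), indices taken mod 7.
Σ = (-55) + (-39) + (-117) + (-18) + (-23) + (-14) + (17) = -249
Area = |Σ|/2 = 124.5.

124.5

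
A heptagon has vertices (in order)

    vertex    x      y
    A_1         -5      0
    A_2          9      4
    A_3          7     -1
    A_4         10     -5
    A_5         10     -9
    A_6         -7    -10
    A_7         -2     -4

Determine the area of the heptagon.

148.5

Σ = (-20) + (-37) + (-25) + (-40) + (-163) + (8) + (-20) = -297
Area = |Σ|/2 = 148.5.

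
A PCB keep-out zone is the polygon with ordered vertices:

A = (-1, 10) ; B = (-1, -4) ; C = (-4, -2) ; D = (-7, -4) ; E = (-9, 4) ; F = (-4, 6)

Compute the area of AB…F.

Cross-terms: 14, -14, 2, -64, -38, -34  ⇒  Σ = -134
Area = |Σ|/2 = 67.

67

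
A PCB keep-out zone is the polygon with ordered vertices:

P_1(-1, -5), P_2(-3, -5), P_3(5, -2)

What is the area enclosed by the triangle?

Apply Gauss's area formula: 2A = Σ (x_i·y_{i+1} − x_{i+1}·y_i), indices taken mod 3.
Σ = (-10) + (31) + (-27) = -6
Area = |Σ|/2 = 3.

3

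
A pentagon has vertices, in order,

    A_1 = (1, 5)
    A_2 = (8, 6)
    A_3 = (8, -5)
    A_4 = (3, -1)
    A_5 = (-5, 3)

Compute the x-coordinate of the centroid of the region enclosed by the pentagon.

511/139

Apply Gauss's area formula. First the cross-terms c_i = x_i·y_{i+1} − x_{i+1}·y_i:
  -34, -88, 7, 4, -28  ⇒  2A = -139, A = -69.5.
Then Σ (x_i + x_{i+1})·c_i = -1533, so x̄ = -1533 / (6·(-69.5)) = 511/139.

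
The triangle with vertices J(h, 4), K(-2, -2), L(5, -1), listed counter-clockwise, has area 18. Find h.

4

The doubled signed area Σ (x_i y_{i+1} − x_{i+1} y_i) is linear in h.
With h=0 it equals 40; the coefficient of h is -1 (from the two edges through J).
So -1·h + 40 = 2·18 = 36 ⇒ h = 4.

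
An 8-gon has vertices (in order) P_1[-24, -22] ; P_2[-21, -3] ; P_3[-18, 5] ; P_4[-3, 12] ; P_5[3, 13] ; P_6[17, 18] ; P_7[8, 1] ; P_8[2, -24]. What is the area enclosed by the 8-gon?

966.5

Apply Gauss's area formula: 2A = Σ (x_i·y_{i+1} − x_{i+1}·y_i), indices taken mod 8.
P_1→P_2: (-24)(-3) − (-21)(-22) = -390
P_2→P_3: (-21)(5) − (-18)(-3) = -159
P_3→P_4: (-18)(12) − (-3)(5) = -201
P_4→P_5: (-3)(13) − (3)(12) = -75
P_5→P_6: (3)(18) − (17)(13) = -167
P_6→P_7: (17)(1) − (8)(18) = -127
P_7→P_8: (8)(-24) − (2)(1) = -194
P_8→P_1: (2)(-22) − (-24)(-24) = -620
Σ = -1933
Area = |Σ|/2 = 966.5.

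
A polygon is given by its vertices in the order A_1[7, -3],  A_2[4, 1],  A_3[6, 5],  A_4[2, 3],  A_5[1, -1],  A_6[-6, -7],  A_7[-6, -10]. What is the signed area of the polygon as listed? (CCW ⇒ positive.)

64.5

Σ = (19) + (14) + (8) + (-5) + (-13) + (18) + (88) = 129
Signed area = Σ/2 = 64.5 (positive ⇒ counter-clockwise traversal).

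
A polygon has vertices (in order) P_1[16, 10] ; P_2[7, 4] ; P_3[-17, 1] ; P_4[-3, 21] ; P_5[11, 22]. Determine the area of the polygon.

Cross-terms: -6, 75, -354, -297, -242  ⇒  Σ = -824
Area = |Σ|/2 = 412.

412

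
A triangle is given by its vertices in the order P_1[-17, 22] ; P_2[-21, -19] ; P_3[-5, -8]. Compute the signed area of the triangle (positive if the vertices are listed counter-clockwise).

306

Apply Gauss's area formula: 2A = Σ (x_i·y_{i+1} − x_{i+1}·y_i), indices taken mod 3.
P_1→P_2: (-17)(-19) − (-21)(22) = 785
P_2→P_3: (-21)(-8) − (-5)(-19) = 73
P_3→P_1: (-5)(22) − (-17)(-8) = -246
Σ = 612
Signed area = Σ/2 = 306 (positive ⇒ counter-clockwise traversal).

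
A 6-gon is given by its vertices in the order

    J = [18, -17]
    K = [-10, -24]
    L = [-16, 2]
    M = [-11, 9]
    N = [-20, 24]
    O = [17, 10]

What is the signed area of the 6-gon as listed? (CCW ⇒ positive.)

-1144.5

Apply the shoelace (surveyor's) formula: 2A = Σ (x_i·y_{i+1} − x_{i+1}·y_i), indices taken mod 6.
Σ = (-602) + (-404) + (-122) + (-84) + (-608) + (-469) = -2289
Signed area = Σ/2 = -1144.5 (negative ⇒ clockwise traversal).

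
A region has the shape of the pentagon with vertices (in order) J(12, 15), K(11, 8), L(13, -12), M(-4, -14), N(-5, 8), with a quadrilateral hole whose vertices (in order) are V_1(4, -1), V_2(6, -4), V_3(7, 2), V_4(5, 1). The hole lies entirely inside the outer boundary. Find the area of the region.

395

Outer boundary:
Σ = (-69) + (-236) + (-230) + (-102) + (-171) = -808
Area = |Σ|/2 = 404.
Hole:
Σ = (-10) + (40) + (-3) + (-9) = 18
Area = |Σ|/2 = 9.
Net area = 404 − 9 = 395.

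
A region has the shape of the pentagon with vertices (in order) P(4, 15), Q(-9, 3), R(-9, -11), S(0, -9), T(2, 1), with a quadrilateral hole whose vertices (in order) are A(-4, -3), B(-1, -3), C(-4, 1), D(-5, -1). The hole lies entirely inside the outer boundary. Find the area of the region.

191

Outer boundary:
Apply the shoelace (surveyor's) formula: 2A = Σ (x_i·y_{i+1} − x_{i+1}·y_i), indices taken mod 5.
P→Q: (4)(3) − (-9)(15) = 147
Q→R: (-9)(-11) − (-9)(3) = 126
R→S: (-9)(-9) − (0)(-11) = 81
S→T: (0)(1) − (2)(-9) = 18
T→P: (2)(15) − (4)(1) = 26
Σ = 398
Area = |Σ|/2 = 199.
Hole:
Σ = (9) + (-13) + (9) + (11) = 16
Area = |Σ|/2 = 8.
Net area = 199 − 8 = 191.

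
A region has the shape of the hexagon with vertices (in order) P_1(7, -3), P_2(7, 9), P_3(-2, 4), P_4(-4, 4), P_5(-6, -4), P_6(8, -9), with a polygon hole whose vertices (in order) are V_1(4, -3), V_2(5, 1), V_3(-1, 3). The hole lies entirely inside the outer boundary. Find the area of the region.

138.5

Outer boundary:
Apply the shoelace (surveyor's) formula: 2A = Σ (x_i·y_{i+1} − x_{i+1}·y_i), indices taken mod 6.
Cross-terms: 84, 46, 8, 40, 86, 39  ⇒  Σ = 303
Area = |Σ|/2 = 151.5.
Hole:
Apply the surveyor's formula: 2A = Σ (x_i·y_{i+1} − x_{i+1}·y_i), indices taken mod 3.
Σ = (19) + (16) + (-9) = 26
Area = |Σ|/2 = 13.
Net area = 151.5 − 13 = 138.5.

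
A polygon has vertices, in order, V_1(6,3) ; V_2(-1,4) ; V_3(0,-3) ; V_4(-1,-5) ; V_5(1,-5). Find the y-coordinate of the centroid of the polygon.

Apply the shoelace formula. First the cross-terms c_i = x_i·y_{i+1} − x_{i+1}·y_i:
  27, 3, -3, 10, 33  ⇒  2A = 70, A = 35.
Then Σ (y_i + y_{i+1})·c_i = 50, so ȳ = 50 / (6·35) = 5/21.

5/21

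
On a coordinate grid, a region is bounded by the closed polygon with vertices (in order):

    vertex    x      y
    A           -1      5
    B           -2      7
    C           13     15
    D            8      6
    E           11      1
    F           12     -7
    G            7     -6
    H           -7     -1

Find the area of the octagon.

Apply the surveyor's formula: 2A = Σ (x_i·y_{i+1} − x_{i+1}·y_i), indices taken mod 8.
Σ = (3) + (-121) + (-42) + (-58) + (-89) + (-23) + (-49) + (-36) = -415
Area = |Σ|/2 = 207.5.

207.5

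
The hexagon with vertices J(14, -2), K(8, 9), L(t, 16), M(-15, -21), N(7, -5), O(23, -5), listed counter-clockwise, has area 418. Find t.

The doubled signed area Σ (x_i y_{i+1} − x_{i+1} y_i) is linear in t.
With t=0 it equals 836; the coefficient of t is -30 (from the two edges through L).
So -30·t + 836 = 2·418 = 836 ⇒ t = 0.

0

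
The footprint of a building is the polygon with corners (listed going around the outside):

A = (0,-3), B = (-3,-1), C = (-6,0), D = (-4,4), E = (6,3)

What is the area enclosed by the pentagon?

46.5

Cross-terms: -9, -6, -24, -36, -18  ⇒  Σ = -93
Area = |Σ|/2 = 46.5.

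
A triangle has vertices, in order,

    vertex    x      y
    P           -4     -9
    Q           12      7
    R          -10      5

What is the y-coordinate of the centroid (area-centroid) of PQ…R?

1

Apply the shoelace formula. First the cross-terms c_i = x_i·y_{i+1} − x_{i+1}·y_i:
  80, 130, 110  ⇒  2A = 320, A = 160.
Then Σ (y_i + y_{i+1})·c_i = 960, so ȳ = 960 / (6·160) = 1.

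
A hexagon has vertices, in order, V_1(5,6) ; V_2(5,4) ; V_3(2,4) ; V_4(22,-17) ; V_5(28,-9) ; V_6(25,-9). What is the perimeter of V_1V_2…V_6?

|V_1V_2| = √((0)² + (-2)²) = √4 = 2
|V_2V_3| = √((-3)² + (0)²) = √9 = 3
|V_3V_4| = √((20)² + (-21)²) = √841 = 29
|V_4V_5| = √((6)² + (8)²) = √100 = 10
|V_5V_6| = √((-3)² + (0)²) = √9 = 3
|V_6V_1| = √((-20)² + (15)²) = √625 = 25
Perimeter = 2 + 3 + 29 + 10 + 3 + 25 = 72.

72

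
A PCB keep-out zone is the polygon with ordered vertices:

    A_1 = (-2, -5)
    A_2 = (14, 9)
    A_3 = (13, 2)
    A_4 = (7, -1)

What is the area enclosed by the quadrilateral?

Apply the surveyor's formula: 2A = Σ (x_i·y_{i+1} − x_{i+1}·y_i), indices taken mod 4.
Σ = (52) + (-89) + (-27) + (-37) = -101
Area = |Σ|/2 = 50.5.

50.5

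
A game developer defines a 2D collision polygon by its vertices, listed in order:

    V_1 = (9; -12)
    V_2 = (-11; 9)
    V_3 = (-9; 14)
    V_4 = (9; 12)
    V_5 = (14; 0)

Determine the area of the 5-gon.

347

Apply the surveyor's formula: 2A = Σ (x_i·y_{i+1} − x_{i+1}·y_i), indices taken mod 5.
V_1→V_2: (9)(9) − (-11)(-12) = -51
V_2→V_3: (-11)(14) − (-9)(9) = -73
V_3→V_4: (-9)(12) − (9)(14) = -234
V_4→V_5: (9)(0) − (14)(12) = -168
V_5→V_1: (14)(-12) − (9)(0) = -168
Σ = -694
Area = |Σ|/2 = 347.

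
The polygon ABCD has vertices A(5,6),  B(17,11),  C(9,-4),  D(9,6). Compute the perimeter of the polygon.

44

|AB| = √((12)² + (5)²) = √169 = 13
|BC| = √((-8)² + (-15)²) = √289 = 17
|CD| = √((0)² + (10)²) = √100 = 10
|DA| = √((-4)² + (0)²) = √16 = 4
Perimeter = 13 + 17 + 10 + 4 = 44.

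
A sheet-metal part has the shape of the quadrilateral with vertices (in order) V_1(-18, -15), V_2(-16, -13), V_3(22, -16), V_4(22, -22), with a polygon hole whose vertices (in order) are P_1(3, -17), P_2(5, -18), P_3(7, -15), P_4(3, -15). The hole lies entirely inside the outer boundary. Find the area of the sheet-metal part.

153

Outer boundary:
Cross-terms: -6, 542, -132, -726  ⇒  Σ = -322
Area = |Σ|/2 = 161.
Hole:
Cross-terms: 31, 51, -60, -6  ⇒  Σ = 16
Area = |Σ|/2 = 8.
Net area = 161 − 8 = 153.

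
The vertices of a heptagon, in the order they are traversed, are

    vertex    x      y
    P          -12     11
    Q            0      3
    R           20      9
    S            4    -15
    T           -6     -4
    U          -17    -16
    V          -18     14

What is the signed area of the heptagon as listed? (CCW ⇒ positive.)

Σ = (-36) + (-60) + (-336) + (-106) + (28) + (-526) + (-30) = -1066
Signed area = Σ/2 = -533 (negative ⇒ clockwise traversal).

-533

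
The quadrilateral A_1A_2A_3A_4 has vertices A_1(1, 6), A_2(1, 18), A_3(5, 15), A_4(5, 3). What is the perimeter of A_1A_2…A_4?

|A_1A_2| = √((0)² + (12)²) = √144 = 12
|A_2A_3| = √((4)² + (-3)²) = √25 = 5
|A_3A_4| = √((0)² + (-12)²) = √144 = 12
|A_4A_1| = √((-4)² + (3)²) = √25 = 5
Perimeter = 12 + 5 + 12 + 5 = 34.

34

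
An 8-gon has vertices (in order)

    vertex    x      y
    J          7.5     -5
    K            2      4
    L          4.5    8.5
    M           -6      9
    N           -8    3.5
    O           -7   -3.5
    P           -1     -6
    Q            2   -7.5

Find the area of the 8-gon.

169.125

Apply the shoelace formula: 2A = Σ (x_i·y_{i+1} − x_{i+1}·y_i), indices taken mod 8.
Cross-terms: 40, -1, 91.5, 51, 52.5, 38.5, 19.5, 46.25  ⇒  Σ = 338.25
Area = |Σ|/2 = 169.125.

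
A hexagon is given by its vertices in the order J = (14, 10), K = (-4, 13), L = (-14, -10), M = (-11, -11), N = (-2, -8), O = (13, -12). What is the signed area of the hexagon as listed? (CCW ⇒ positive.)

Apply Gauss's area formula: 2A = Σ (x_i·y_{i+1} − x_{i+1}·y_i), indices taken mod 6.
J→K: (14)(13) − (-4)(10) = 222
K→L: (-4)(-10) − (-14)(13) = 222
L→M: (-14)(-11) − (-11)(-10) = 44
M→N: (-11)(-8) − (-2)(-11) = 66
N→O: (-2)(-12) − (13)(-8) = 128
O→J: (13)(10) − (14)(-12) = 298
Σ = 980
Signed area = Σ/2 = 490 (positive ⇒ counter-clockwise traversal).

490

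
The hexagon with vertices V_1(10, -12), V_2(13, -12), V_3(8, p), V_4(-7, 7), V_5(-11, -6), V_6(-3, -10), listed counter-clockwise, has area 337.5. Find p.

The doubled signed area Σ (x_i y_{i+1} − x_{i+1} y_i) is linear in p.
With p=0 it equals 535; the coefficient of p is 20 (from the two edges through V_3).
So 20·p + 535 = 2·337.5 = 675 ⇒ p = 7.

7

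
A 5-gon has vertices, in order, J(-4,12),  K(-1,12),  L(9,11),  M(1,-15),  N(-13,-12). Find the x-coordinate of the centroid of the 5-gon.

-155/89

Apply the surveyor's formula. First the cross-terms c_i = x_i·y_{i+1} − x_{i+1}·y_i:
  -36, -119, -146, -207, -204  ⇒  2A = -712, A = -356.
Then Σ (x_i + x_{i+1})·c_i = 3720, so x̄ = 3720 / (6·(-356)) = -155/89.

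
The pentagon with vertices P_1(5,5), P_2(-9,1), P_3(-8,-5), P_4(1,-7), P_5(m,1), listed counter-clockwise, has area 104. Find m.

Write out the shoelace sum; only the two edges meeting at P_5 involve m:
2·Area = [(1·1 − m·(-7)) + (m·5 − 5·1)] + 164
       = 12·m + 160 = 208
⇒ m = 4.

4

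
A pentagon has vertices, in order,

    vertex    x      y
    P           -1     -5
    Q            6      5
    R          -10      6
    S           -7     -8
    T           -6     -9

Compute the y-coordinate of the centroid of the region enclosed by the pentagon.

Apply the shoelace formula. First the cross-terms c_i = x_i·y_{i+1} − x_{i+1}·y_i:
  25, 86, 122, 15, 21  ⇒  2A = 269, A = 134.5.
Then Σ (y_i + y_{i+1})·c_i = 153, so ȳ = 153 / (6·134.5) = 51/269.

51/269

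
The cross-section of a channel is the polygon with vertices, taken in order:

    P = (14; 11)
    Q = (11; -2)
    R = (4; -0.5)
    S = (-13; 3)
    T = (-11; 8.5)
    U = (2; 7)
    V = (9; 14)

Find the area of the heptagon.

Apply the shoelace formula: 2A = Σ (x_i·y_{i+1} − x_{i+1}·y_i), indices taken mod 7.
P→Q: (14)(-2) − (11)(11) = -149
Q→R: (11)(-0.5) − (4)(-2) = 2.5
R→S: (4)(3) − (-13)(-0.5) = 5.5
S→T: (-13)(8.5) − (-11)(3) = -77.5
T→U: (-11)(7) − (2)(8.5) = -94
U→V: (2)(14) − (9)(7) = -35
V→P: (9)(11) − (14)(14) = -97
Σ = -444.5
Area = |Σ|/2 = 222.25.

222.25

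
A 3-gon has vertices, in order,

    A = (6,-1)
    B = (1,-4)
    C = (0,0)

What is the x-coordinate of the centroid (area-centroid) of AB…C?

Apply the shoelace (surveyor's) formula. First the cross-terms c_i = x_i·y_{i+1} − x_{i+1}·y_i:
  -23, 0, 0  ⇒  2A = -23, A = -11.5.
Then Σ (x_i + x_{i+1})·c_i = -161, so x̄ = -161 / (6·(-11.5)) = 7/3.

7/3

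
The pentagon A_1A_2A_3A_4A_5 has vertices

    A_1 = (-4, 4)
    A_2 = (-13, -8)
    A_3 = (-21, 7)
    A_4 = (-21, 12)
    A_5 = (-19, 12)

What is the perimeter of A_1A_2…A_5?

56

|A_1A_2| = √((-9)² + (-12)²) = √225 = 15
|A_2A_3| = √((-8)² + (15)²) = √289 = 17
|A_3A_4| = √((0)² + (5)²) = √25 = 5
|A_4A_5| = √((2)² + (0)²) = √4 = 2
|A_5A_1| = √((15)² + (-8)²) = √289 = 17
Perimeter = 15 + 17 + 5 + 2 + 17 = 56.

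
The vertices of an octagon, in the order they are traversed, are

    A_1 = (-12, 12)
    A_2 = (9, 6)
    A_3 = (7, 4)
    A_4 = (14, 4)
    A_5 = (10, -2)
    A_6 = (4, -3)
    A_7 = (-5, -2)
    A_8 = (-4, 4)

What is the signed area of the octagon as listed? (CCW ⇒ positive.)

Apply the surveyor's formula: 2A = Σ (x_i·y_{i+1} − x_{i+1}·y_i), indices taken mod 8.
A_1→A_2: (-12)(6) − (9)(12) = -180
A_2→A_3: (9)(4) − (7)(6) = -6
A_3→A_4: (7)(4) − (14)(4) = -28
A_4→A_5: (14)(-2) − (10)(4) = -68
A_5→A_6: (10)(-3) − (4)(-2) = -22
A_6→A_7: (4)(-2) − (-5)(-3) = -23
A_7→A_8: (-5)(4) − (-4)(-2) = -28
A_8→A_1: (-4)(12) − (-12)(4) = 0
Σ = -355
Signed area = Σ/2 = -177.5 (negative ⇒ clockwise traversal).

-177.5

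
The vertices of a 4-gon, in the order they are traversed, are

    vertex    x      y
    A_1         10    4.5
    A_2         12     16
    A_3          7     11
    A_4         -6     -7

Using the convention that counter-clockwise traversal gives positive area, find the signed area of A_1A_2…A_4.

Apply Gauss's area formula: 2A = Σ (x_i·y_{i+1} − x_{i+1}·y_i), indices taken mod 4.
A_1→A_2: (10)(16) − (12)(4.5) = 106
A_2→A_3: (12)(11) − (7)(16) = 20
A_3→A_4: (7)(-7) − (-6)(11) = 17
A_4→A_1: (-6)(4.5) − (10)(-7) = 43
Σ = 186
Signed area = Σ/2 = 93 (positive ⇒ counter-clockwise traversal).

93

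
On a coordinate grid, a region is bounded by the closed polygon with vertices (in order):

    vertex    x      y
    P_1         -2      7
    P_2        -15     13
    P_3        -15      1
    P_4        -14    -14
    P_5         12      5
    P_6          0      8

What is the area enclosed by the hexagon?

Cross-terms: 79, 180, 224, 98, 96, 16  ⇒  Σ = 693
Area = |Σ|/2 = 346.5.

346.5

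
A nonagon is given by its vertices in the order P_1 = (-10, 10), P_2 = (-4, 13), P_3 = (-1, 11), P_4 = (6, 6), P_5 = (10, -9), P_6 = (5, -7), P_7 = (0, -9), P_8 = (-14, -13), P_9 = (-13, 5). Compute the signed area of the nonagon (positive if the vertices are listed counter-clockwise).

-411

Apply the shoelace formula: 2A = Σ (x_i·y_{i+1} − x_{i+1}·y_i), indices taken mod 9.
Cross-terms: -90, -31, -72, -114, -25, -45, -126, -239, -80  ⇒  Σ = -822
Signed area = Σ/2 = -411 (negative ⇒ clockwise traversal).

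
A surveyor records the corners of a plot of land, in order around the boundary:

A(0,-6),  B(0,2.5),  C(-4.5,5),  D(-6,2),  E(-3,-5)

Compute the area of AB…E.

43.125

Apply the shoelace (surveyor's) formula: 2A = Σ (x_i·y_{i+1} − x_{i+1}·y_i), indices taken mod 5.
A→B: (0)(2.5) − (0)(-6) = 0
B→C: (0)(5) − (-4.5)(2.5) = 11.25
C→D: (-4.5)(2) − (-6)(5) = 21
D→E: (-6)(-5) − (-3)(2) = 36
E→A: (-3)(-6) − (0)(-5) = 18
Σ = 86.25
Area = |Σ|/2 = 43.125.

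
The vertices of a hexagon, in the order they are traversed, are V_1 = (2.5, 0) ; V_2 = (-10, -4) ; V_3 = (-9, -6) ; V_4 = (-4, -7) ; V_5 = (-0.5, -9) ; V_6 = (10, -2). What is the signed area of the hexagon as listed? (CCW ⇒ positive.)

Apply the surveyor's formula: 2A = Σ (x_i·y_{i+1} − x_{i+1}·y_i), indices taken mod 6.
Σ = (-10) + (24) + (39) + (32.5) + (91) + (5) = 181.5
Signed area = Σ/2 = 90.75 (positive ⇒ counter-clockwise traversal).

90.75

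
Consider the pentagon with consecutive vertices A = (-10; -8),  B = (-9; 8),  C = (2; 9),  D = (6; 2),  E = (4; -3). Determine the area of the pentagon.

193.5

A→B: (-10)(8) − (-9)(-8) = -152
B→C: (-9)(9) − (2)(8) = -97
C→D: (2)(2) − (6)(9) = -50
D→E: (6)(-3) − (4)(2) = -26
E→A: (4)(-8) − (-10)(-3) = -62
Σ = -387
Area = |Σ|/2 = 193.5.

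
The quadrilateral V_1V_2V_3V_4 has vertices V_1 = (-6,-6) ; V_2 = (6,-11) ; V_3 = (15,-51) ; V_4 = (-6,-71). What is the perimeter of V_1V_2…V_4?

|V_1V_2| = √((12)² + (-5)²) = √169 = 13
|V_2V_3| = √((9)² + (-40)²) = √1681 = 41
|V_3V_4| = √((-21)² + (-20)²) = √841 = 29
|V_4V_1| = √((0)² + (65)²) = √4225 = 65
Perimeter = 13 + 41 + 29 + 65 = 148.

148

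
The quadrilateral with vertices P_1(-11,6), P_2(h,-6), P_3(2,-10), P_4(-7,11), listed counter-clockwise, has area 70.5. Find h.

-2

Write out the shoelace sum; only the two edges meeting at P_2 involve h:
2·Area = [((-11)·(-6) − h·6) + (h·(-10) − 2·(-6))] + 31
       = -16·h + 109 = 141
⇒ h = -2.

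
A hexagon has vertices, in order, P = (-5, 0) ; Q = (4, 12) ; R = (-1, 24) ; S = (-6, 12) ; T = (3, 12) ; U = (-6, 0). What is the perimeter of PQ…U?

66

|PQ| = √((9)² + (12)²) = √225 = 15
|QR| = √((-5)² + (12)²) = √169 = 13
|RS| = √((-5)² + (-12)²) = √169 = 13
|ST| = √((9)² + (0)²) = √81 = 9
|TU| = √((-9)² + (-12)²) = √225 = 15
|UP| = √((1)² + (0)²) = √1 = 1
Perimeter = 15 + 13 + 13 + 9 + 15 + 1 = 66.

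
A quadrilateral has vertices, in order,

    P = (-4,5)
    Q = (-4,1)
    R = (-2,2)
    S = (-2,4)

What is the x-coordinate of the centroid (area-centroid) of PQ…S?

-28/9

Apply the surveyor's formula. First the cross-terms c_i = x_i·y_{i+1} − x_{i+1}·y_i:
  16, -6, -4, 6  ⇒  2A = 12, A = 6.
Then Σ (x_i + x_{i+1})·c_i = -112, so x̄ = -112 / (6·6) = -28/9.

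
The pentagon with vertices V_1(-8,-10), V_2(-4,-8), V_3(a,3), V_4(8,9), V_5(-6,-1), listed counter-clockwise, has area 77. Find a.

Write out the shoelace sum; only the two edges meeting at V_3 involve a:
2·Area = [((-4)·3 − a·(-8)) + (a·9 − 8·3)] + 122
       = 17·a + 86 = 154
⇒ a = 4.

4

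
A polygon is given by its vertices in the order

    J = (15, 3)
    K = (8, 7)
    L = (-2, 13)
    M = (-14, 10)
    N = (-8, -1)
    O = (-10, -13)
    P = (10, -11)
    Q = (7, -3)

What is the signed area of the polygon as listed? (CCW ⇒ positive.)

Apply the shoelace formula: 2A = Σ (x_i·y_{i+1} − x_{i+1}·y_i), indices taken mod 8.
Σ = (81) + (118) + (162) + (94) + (94) + (240) + (47) + (66) = 902
Signed area = Σ/2 = 451 (positive ⇒ counter-clockwise traversal).

451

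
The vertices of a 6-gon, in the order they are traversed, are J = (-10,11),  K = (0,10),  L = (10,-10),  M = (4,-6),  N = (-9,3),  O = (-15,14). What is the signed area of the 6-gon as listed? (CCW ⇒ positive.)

-184

Apply Gauss's area formula: 2A = Σ (x_i·y_{i+1} − x_{i+1}·y_i), indices taken mod 6.
Cross-terms: -100, -100, -20, -42, -81, -25  ⇒  Σ = -368
Signed area = Σ/2 = -184 (negative ⇒ clockwise traversal).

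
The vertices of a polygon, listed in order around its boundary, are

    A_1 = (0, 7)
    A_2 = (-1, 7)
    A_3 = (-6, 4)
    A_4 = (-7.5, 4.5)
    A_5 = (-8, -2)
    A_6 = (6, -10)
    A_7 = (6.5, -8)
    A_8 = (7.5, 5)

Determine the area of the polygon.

176.5

Apply the shoelace formula: 2A = Σ (x_i·y_{i+1} − x_{i+1}·y_i), indices taken mod 8.
Σ = (7) + (38) + (3) + (51) + (92) + (17) + (92.5) + (52.5) = 353
Area = |Σ|/2 = 176.5.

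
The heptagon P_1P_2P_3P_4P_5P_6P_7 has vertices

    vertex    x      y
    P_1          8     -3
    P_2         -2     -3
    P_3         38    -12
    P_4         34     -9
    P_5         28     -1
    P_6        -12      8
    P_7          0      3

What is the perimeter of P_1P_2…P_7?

|P_1P_2| = √((-10)² + (0)²) = √100 = 10
|P_2P_3| = √((40)² + (-9)²) = √1681 = 41
|P_3P_4| = √((-4)² + (3)²) = √25 = 5
|P_4P_5| = √((-6)² + (8)²) = √100 = 10
|P_5P_6| = √((-40)² + (9)²) = √1681 = 41
|P_6P_7| = √((12)² + (-5)²) = √169 = 13
|P_7P_1| = √((8)² + (-6)²) = √100 = 10
Perimeter = 10 + 41 + 5 + 10 + 41 + 13 + 10 = 130.

130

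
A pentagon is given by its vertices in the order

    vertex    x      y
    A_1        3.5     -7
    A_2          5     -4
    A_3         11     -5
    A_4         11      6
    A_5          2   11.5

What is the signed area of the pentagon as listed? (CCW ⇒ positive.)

110.625

Apply the shoelace (surveyor's) formula: 2A = Σ (x_i·y_{i+1} − x_{i+1}·y_i), indices taken mod 5.
Cross-terms: 21, 19, 121, 114.5, -54.25  ⇒  Σ = 221.25
Signed area = Σ/2 = 110.625 (positive ⇒ counter-clockwise traversal).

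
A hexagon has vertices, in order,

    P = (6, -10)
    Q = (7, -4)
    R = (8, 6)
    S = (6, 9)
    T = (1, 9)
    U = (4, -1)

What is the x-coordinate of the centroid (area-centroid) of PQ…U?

77/15

Apply the shoelace formula. First the cross-terms c_i = x_i·y_{i+1} − x_{i+1}·y_i:
  46, 74, 36, 45, -37, -34  ⇒  2A = 130, A = 65.
Then Σ (x_i + x_{i+1})·c_i = 2002, so x̄ = 2002 / (6·65) = 77/15.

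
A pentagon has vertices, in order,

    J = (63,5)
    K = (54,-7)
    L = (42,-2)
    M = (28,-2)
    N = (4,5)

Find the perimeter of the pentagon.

|JK| = √((-9)² + (-12)²) = √225 = 15
|KL| = √((-12)² + (5)²) = √169 = 13
|LM| = √((-14)² + (0)²) = √196 = 14
|MN| = √((-24)² + (7)²) = √625 = 25
|NJ| = √((59)² + (0)²) = √3481 = 59
Perimeter = 15 + 13 + 14 + 25 + 59 = 126.

126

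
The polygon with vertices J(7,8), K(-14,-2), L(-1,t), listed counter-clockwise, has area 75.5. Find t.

Write out the shoelace sum; only the two edges meeting at L involve t:
2·Area = [((-14)·t − (-1)·(-2)) + ((-1)·8 − 7·t)] + 98
       = -21·t + 88 = 151
⇒ t = -3.

-3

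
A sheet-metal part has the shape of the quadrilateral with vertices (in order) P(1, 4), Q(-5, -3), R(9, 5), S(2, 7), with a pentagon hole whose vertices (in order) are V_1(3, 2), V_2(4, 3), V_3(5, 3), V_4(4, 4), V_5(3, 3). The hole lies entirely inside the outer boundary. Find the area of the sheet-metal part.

Outer boundary:
Apply the shoelace (surveyor's) formula: 2A = Σ (x_i·y_{i+1} − x_{i+1}·y_i), indices taken mod 4.
Σ = (17) + (2) + (53) + (1) = 73
Area = |Σ|/2 = 36.5.
Hole:
Apply the surveyor's formula: 2A = Σ (x_i·y_{i+1} − x_{i+1}·y_i), indices taken mod 5.
V_1→V_2: (3)(3) − (4)(2) = 1
V_2→V_3: (4)(3) − (5)(3) = -3
V_3→V_4: (5)(4) − (4)(3) = 8
V_4→V_5: (4)(3) − (3)(4) = 0
V_5→V_1: (3)(2) − (3)(3) = -3
Σ = 3
Area = |Σ|/2 = 1.5.
Net area = 36.5 − 1.5 = 35.

35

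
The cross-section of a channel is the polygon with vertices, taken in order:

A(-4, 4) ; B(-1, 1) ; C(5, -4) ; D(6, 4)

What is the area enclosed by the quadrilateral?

Apply the surveyor's formula: 2A = Σ (x_i·y_{i+1} − x_{i+1}·y_i), indices taken mod 4.
Cross-terms: 0, -1, 44, 40  ⇒  Σ = 83
Area = |Σ|/2 = 41.5.

41.5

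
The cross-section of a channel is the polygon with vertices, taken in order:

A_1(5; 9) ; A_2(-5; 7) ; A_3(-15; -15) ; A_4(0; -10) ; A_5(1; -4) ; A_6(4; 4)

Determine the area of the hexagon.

Apply Gauss's area formula: 2A = Σ (x_i·y_{i+1} − x_{i+1}·y_i), indices taken mod 6.
Σ = (80) + (180) + (150) + (10) + (20) + (16) = 456
Area = |Σ|/2 = 228.

228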